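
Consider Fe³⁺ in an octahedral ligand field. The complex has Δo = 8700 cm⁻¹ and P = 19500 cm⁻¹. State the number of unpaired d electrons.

Fe sits in group 8; removing 3 electrons leaves Fe³⁺ with 8 − 3 = 5 d electrons.
Since Δo = 8700 cm⁻¹ < P = 19500 cm⁻¹, the complex adopts the high-spin configuration.
That gives t₂g³ eg².
Unpaired electrons: 5.

5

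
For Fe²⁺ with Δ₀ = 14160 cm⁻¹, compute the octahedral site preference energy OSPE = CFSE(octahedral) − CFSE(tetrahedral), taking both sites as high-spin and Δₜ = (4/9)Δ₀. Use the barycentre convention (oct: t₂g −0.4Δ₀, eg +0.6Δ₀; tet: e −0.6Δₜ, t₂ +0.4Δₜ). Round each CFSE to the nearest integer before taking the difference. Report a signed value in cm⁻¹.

-1888

Group 8 minus oxidation state +2 gives a d⁶ configuration for Fe²⁺.
Octahedral (high-spin): t₂g⁴ eg², CFSE = 4(−0.4) + 2(+0.6) = -0.4Δ₀ = -0.4 × 14160 = -5664 cm⁻¹.
In a tetrahedral site the filling is e³ t₂³: CFSE(tet) = -0.6Δₜ = -0.6 × (4/9)(14160) = -3776 cm⁻¹.
Subtracting, OSPE = -5664 − (-3776) = -1888 cm⁻¹.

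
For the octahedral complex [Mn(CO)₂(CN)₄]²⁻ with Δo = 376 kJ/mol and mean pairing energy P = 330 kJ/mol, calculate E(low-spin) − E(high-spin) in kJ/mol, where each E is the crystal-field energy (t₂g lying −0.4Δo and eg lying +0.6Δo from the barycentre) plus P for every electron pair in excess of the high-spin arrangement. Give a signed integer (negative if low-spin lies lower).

-92

Ligand charges: 2×(+0) from CO and 4×(-1) from CN⁻ sum to -4; with overall charge -2, Mn is +2.
Mn²⁺: group 7, so d-count = 7 − 2 = 5.
High-spin d⁵ fills as t₂g³ eg² with CFSE 3(−0.4) + 2(+0.6) = 0.0Δo = 0 kJ/mol.
For low-spin the configuration is t₂g⁵ eg⁰: orbital energy -2.0 × 376 = -752 kJ/mol, and 2 additional pairs relative to high-spin add 660 kJ/mol, giving -92 kJ/mol.
E(LS) − E(HS) = -92 − (0) = -92 kJ/mol.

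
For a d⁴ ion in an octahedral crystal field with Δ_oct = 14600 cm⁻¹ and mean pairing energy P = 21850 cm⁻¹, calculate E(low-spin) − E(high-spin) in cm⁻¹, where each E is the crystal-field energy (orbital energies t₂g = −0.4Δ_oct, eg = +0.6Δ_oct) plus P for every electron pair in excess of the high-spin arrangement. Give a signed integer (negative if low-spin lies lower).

In the high-spin limit (t₂g³ eg¹) the orbital term is -0.6Δ_oct = -8760 cm⁻¹, with no excess pairing.
Low-spin: t₂g⁴ eg⁰, orbital CFSE = -1.6Δ_oct = -23360 cm⁻¹; plus 1 excess pair × P = +21850 cm⁻¹; total -1510 cm⁻¹.
The difference is -1510 − (-8760) = 7250 cm⁻¹, so high-spin lies lower.

7250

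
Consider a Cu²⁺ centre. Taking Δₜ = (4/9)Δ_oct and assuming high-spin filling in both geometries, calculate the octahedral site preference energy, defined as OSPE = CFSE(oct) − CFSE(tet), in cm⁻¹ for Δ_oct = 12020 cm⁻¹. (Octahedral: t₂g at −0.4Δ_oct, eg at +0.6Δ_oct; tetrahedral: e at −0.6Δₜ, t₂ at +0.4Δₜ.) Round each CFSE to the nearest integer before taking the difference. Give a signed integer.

Cu sits in group 11; removing 2 electrons leaves Cu²⁺ with 11 − 2 = 9 d electrons.
Octahedral (high-spin): t₂g⁶ eg³, CFSE = 6(−0.4) + 3(+0.6) = -0.6Δ_oct = -0.6 × 12020 = -7212 cm⁻¹.
Tetrahedral: e⁴ t₂⁵, CFSE = 4(−0.6) + 5(+0.4) = -0.4Δₜ = -0.4 × (4/9) × 12020 = -2137 cm⁻¹.
Subtracting, OSPE = -7212 − (-2137) = -5075 cm⁻¹.

-5075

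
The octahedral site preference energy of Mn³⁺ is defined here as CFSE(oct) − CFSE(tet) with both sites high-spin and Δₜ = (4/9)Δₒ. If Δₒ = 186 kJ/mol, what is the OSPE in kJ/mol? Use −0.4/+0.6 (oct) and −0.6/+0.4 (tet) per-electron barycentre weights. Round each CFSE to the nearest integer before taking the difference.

-79

Mn is in group 7, so Mn³⁺ is d⁴ (7 − 3 = 4).
Octahedral (high-spin): t2g^3 e_g^1, CFSE = 3(−0.4) + 1(+0.6) = -0.6Δₒ = -0.6 × 186 = -112 kJ/mol.
Tetrahedral e^2 t2^2 gives -0.4Δₜ = -0.4 × (4/9) × 186 = -33 kJ/mol.
Subtracting, OSPE = -112 − (-33) = -79 kJ/mol.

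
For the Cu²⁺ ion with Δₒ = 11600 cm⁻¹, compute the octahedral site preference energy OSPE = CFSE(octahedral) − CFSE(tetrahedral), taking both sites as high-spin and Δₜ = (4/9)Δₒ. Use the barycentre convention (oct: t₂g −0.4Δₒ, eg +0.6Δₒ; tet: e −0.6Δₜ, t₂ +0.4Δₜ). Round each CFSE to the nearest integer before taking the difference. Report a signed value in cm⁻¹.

-4898

Group 11 minus oxidation state +2 gives a d⁹ configuration for Cu²⁺.
Octahedral (high-spin): t₂g⁶ eg³, CFSE = 6(−0.4) + 3(+0.6) = -0.6Δₒ = -0.6 × 11600 = -6960 cm⁻¹.
Tetrahedral e⁴ t₂⁵ gives -0.4Δₜ = -0.4 × (4/9) × 11600 = -2062 cm⁻¹.
Subtracting, OSPE = -6960 − (-2062) = -4898 cm⁻¹.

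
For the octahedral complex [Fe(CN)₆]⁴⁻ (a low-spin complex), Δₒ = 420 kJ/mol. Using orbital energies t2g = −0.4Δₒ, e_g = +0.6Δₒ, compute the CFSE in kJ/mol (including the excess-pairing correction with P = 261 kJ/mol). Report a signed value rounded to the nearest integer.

Each CN⁻ contributes -1; 6 × (-1) = -6. With overall charge -4, Fe is in the +2 oxidation state.
Fe sits in group 8; removing 2 electrons leaves Fe²⁺ with 8 − 2 = 6 d electrons.
Configuration: t2g^6 e_g^0.
The orbital stabilization is -2.4Δₒ = -2.4 × 420 = -1008 kJ/mol.
Relative to high-spin t2g^4 e_g^2 (1 paired), the low-spin configuration has 2 additional pairs, contributing +2 × 261 = +522 kJ/mol.
Overall CFSE = -1008 + 522 = -486 kJ/mol.

-486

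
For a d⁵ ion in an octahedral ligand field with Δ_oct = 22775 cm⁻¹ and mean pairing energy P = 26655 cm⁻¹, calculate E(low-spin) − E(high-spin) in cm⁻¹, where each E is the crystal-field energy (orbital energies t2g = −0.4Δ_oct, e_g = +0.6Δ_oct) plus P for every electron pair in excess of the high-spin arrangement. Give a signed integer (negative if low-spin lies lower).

High-spin d⁵ fills as t2g^3 e_g^2 with CFSE 3(−0.4) + 2(+0.6) = 0.0Δ_oct = 0 cm⁻¹.
For low-spin the configuration is t2g^5 e_g^0: orbital energy -2.0 × 22775 = -45550 cm⁻¹, and 2 additional pairs relative to high-spin add 53310 cm⁻¹, giving 7760 cm⁻¹.
Thus E(LS) − E(HS) = 7760 cm⁻¹.

7760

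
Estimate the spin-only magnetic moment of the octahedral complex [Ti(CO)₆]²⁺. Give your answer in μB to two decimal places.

CO is neutral, so the +2 overall charge sits on Ti: oxidation state +2.
Ti²⁺: group 4, so d-count = 4 − 2 = 2.
Configuration: t2g^2 e_g^0 → 2 unpaired electrons.
μ(spin-only) = √[2(2+2)] = √8 ≈ 2.83 μB.

2.83 μB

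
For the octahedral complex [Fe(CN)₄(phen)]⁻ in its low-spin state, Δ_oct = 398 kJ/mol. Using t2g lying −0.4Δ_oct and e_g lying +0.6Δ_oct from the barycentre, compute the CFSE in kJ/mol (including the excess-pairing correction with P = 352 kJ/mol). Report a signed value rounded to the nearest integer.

Ligand charges: 4×(-1) from CN⁻ and 1×(+0) from phen sum to -4; with overall charge -1, Fe is +3.
Fe³⁺: group 8, so d-count = 8 − 3 = 5.
The d⁵ electrons fill as t2g^5 e_g^0.
The orbital stabilization is -2.0Δ_oct = -2.0 × 398 = -796 kJ/mol.
Relative to high-spin t2g^3 e_g^2 (0 paired), the low-spin configuration has 2 additional pairs, contributing +2 × 352 = +704 kJ/mol.
Net CFSE = -796 + 704 = -92 kJ/mol.

-92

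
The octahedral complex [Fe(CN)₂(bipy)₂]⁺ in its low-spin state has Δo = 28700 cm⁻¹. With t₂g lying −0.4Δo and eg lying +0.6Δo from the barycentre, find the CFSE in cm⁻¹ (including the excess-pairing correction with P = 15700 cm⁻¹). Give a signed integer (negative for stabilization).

Ligand charges: 2×(-1) from CN⁻ and 2×(+0) from bipy sum to -2; with overall charge +1, Fe is +3.
Group 8 minus oxidation state +3 gives a d⁵ configuration for Fe³⁺.
The d⁵ electrons fill as t₂g⁵ eg⁰.
Orbital CFSE = 5(-0.4) + 0(0.6) = -2.0Δo = -2.0 × 28700 = -57400 cm⁻¹.
High-spin d⁵ would be t₂g³ eg² with 0 pairs; low-spin has 2, so 2 excess pairs cost +2P = +31400 cm⁻¹.
Combining: -57400 + 31400 = -26000 cm⁻¹.

-26000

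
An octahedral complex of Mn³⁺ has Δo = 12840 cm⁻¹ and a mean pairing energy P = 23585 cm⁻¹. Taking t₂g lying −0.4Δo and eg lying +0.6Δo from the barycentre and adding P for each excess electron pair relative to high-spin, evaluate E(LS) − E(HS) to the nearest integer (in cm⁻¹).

Group 7 minus oxidation state +3 gives a d⁴ configuration for Mn³⁺.
In the high-spin limit (t₂g³ eg¹) the orbital term is -0.6Δo = -7704 cm⁻¹, with no excess pairing.
Low-spin t₂g⁴ eg⁰ gives -1.6Δo = -20544 cm⁻¹, but forming 1 extra pair costs 1P = 23585 cm⁻¹, so E(LS) = -20544 + 23585 = 3041 cm⁻¹.
E(LS) − E(HS) = 3041 − (-7704) = 10745 cm⁻¹.

10745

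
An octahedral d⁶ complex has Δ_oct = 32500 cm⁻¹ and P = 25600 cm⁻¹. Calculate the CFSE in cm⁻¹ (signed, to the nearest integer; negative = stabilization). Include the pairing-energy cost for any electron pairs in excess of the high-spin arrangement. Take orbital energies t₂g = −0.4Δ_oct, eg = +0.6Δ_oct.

Δ_oct > P, so pairing is preferred: the ground state is low-spin.
Filling d⁶ accordingly: t₂g⁶ eg⁰.
Orbital CFSE = -2.4Δ_oct = -2.4 × 32500 = -78000 cm⁻¹.
Excess pairs vs high-spin: 3 − 1 = 2; pairing cost = +51200 cm⁻¹.
Net CFSE = -78000 + 51200 = -26800 cm⁻¹.

-26800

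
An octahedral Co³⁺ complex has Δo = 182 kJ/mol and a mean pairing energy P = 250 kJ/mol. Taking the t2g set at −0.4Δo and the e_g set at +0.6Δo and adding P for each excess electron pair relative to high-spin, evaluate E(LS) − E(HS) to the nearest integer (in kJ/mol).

Co³⁺: group 9, so d-count = 9 − 3 = 6.
High-spin: t2g^4 e_g^2, CFSE = -0.4Δo = -73 kJ/mol.
Low-spin t2g^6 e_g^0 gives -2.4Δo = -437 kJ/mol, but forming 2 extra pairs costs 2P = 500 kJ/mol, so E(LS) = -437 + 500 = 63 kJ/mol.
E(LS) − E(HS) = 63 − (-73) = 136 kJ/mol.

136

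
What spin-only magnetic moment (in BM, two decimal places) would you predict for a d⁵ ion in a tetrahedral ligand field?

5.92 BM

Tetrahedral fields are weak (Δₜ ≈ 4/9 Δₒ), so electrons fill high-spin.
Configuration: e^2 t2^3 → 5 unpaired electrons.
μ(spin-only) = √[5(5+2)] = √35 ≈ 5.92 BM.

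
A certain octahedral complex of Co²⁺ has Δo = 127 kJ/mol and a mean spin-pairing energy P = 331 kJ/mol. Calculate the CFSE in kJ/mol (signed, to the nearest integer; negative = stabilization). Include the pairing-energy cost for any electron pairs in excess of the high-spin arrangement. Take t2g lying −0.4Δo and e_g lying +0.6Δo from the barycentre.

Group 9 minus oxidation state +2 gives a d⁷ configuration for Co²⁺.
With Δo < P the complex is high-spin.
That gives t2g^5 e_g^2.
Orbital CFSE = -0.8Δo = -0.8 × 127 = -102 kJ/mol.
High-spin has no excess pairs, so no pairing correction applies.

-102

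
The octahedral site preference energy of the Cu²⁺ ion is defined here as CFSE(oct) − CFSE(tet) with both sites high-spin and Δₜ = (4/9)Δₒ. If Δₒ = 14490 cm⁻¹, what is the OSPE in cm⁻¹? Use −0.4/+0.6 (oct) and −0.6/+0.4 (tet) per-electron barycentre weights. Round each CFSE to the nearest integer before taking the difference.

-6118

Group 11 minus oxidation state +2 gives a d⁹ configuration for Cu²⁺.
In an octahedral site d⁹ (HS) is t₂g⁶ eg³, giving CFSE(oct) = -0.6Δₒ = -8694 cm⁻¹.
In a tetrahedral site the filling is e⁴ t₂⁵: CFSE(tet) = -0.4Δₜ = -0.4 × (4/9)(14490) = -2576 cm⁻¹.
Subtracting, OSPE = -8694 − (-2576) = -6118 cm⁻¹.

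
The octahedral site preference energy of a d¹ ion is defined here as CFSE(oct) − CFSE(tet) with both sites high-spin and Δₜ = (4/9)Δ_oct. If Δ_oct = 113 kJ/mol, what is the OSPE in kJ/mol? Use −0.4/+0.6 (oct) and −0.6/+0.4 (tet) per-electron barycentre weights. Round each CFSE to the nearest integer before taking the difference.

-15

In an octahedral site d¹ (HS) is t₂g¹ eg⁰, giving CFSE(oct) = -0.4Δ_oct = -45 kJ/mol.
Tetrahedral e¹ t₂⁰ gives -0.6Δₜ = -0.6 × (4/9) × 113 = -30 kJ/mol.
OSPE = CFSE(oct) − CFSE(tet) = -45 − (-30) = -15 kJ/mol.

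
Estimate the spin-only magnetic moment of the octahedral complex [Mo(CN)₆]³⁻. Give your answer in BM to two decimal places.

3.87 BM

Each CN⁻ contributes -1; 6 × (-1) = -6. With overall charge -3, Mo is in the +3 oxidation state.
Group 6 minus oxidation state +3 gives a d³ configuration for Mo³⁺.
Configuration: t₂g³ eg⁰ → 3 unpaired electrons.
μ(spin-only) = √[3(3+2)] = √15 ≈ 3.87 BM.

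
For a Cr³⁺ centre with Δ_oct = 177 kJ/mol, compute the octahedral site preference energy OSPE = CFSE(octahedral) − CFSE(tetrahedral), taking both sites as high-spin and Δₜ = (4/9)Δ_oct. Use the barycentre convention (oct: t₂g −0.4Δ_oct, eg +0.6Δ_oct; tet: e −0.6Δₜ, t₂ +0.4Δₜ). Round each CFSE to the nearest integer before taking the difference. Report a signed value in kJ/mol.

-149

Cr³⁺: group 6, so d-count = 6 − 3 = 3.
In an octahedral site d³ (HS) is t₂g³ eg⁰, giving CFSE(oct) = -1.2Δ_oct = -212 kJ/mol.
Tetrahedral: e² t₂¹, CFSE = 2(−0.6) + 1(+0.4) = -0.8Δₜ = -0.8 × (4/9) × 177 = -63 kJ/mol.
Subtracting, OSPE = -212 − (-63) = -149 kJ/mol.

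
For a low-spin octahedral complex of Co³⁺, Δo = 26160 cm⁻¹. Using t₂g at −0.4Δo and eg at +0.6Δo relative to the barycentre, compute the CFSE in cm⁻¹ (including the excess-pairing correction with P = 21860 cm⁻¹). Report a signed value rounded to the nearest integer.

Co is in group 9, so Co³⁺ is d⁶ (9 − 3 = 6).
Configuration: t₂g⁶ eg⁰.
The orbital stabilization is -2.4Δo = -2.4 × 26160 = -62784 cm⁻¹.
High-spin d⁶ would be t₂g⁴ eg² with 1 pair; low-spin has 3, so 2 excess pairs cost +2P = +43720 cm⁻¹.
Overall CFSE = -62784 + 43720 = -19064 cm⁻¹.

-19064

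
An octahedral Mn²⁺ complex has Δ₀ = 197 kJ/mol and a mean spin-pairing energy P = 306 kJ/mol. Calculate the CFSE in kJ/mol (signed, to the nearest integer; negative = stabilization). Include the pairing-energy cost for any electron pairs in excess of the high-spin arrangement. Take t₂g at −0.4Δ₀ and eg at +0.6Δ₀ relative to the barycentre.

0

Mn²⁺: group 7, so d-count = 7 − 2 = 5.
Since Δ₀ = 197 kJ/mol < P = 306 kJ/mol, the complex adopts the high-spin configuration.
That gives t₂g³ eg².
Orbital CFSE = 0.0Δ₀ = 0.0 × 197 = 0 kJ/mol.
High-spin has no excess pairs, so no pairing correction applies.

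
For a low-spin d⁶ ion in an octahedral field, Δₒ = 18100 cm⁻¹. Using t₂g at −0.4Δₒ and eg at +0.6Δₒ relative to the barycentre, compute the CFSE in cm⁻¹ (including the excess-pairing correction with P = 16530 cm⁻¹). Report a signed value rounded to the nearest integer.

-10380

Electron filling gives t₂g⁶ eg⁰.
CFSE(orbital) = 6×(-0.4Δₒ) + 0×(0.6Δₒ) = -2.4Δₒ; with Δₒ = 18100 cm⁻¹ that is -43440 cm⁻¹.
Relative to high-spin t₂g⁴ eg² (1 paired), the low-spin configuration has 2 additional pairs, contributing +2 × 16530 = +33060 cm⁻¹.
Combining: -43440 + 33060 = -10380 cm⁻¹.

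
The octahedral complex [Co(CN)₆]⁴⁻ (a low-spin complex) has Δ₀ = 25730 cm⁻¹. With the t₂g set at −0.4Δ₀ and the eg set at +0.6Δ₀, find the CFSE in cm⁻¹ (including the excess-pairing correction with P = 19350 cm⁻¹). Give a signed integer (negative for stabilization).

Each CN⁻ contributes -1; 6 × (-1) = -6. With overall charge -4, Co is in the +2 oxidation state.
Co sits in group 9; removing 2 electrons leaves Co²⁺ with 9 − 2 = 7 d electrons.
Configuration: t₂g⁶ eg¹.
The orbital stabilization is -1.8Δ₀ = -1.8 × 25730 = -46314 cm⁻¹.
Pairing penalty: 3 pairs vs 2 in the high-spin reference → 1 extra × P = 19350 cm⁻¹.
Overall CFSE = -46314 + 19350 = -26964 cm⁻¹.

-26964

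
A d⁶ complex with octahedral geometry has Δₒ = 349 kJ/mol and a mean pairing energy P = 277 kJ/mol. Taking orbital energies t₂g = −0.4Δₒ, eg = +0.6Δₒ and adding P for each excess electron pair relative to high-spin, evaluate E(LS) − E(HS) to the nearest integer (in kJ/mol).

-144

In the high-spin limit (t₂g⁴ eg²) the orbital term is -0.4Δₒ = -140 kJ/mol, with no excess pairing.
Low-spin: t₂g⁶ eg⁰, orbital CFSE = -2.4Δₒ = -838 kJ/mol; plus 2 excess pairs × P = +554 kJ/mol; total -284 kJ/mol.
E(LS) − E(HS) = -284 − (-140) = -144 kJ/mol.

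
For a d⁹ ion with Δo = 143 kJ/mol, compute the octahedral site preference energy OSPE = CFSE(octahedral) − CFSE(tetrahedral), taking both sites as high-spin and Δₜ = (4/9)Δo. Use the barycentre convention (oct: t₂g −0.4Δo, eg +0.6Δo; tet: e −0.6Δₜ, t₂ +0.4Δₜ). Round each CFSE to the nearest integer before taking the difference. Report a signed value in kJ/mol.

Octahedral (high-spin): t₂g⁶ eg³, CFSE = 6(−0.4) + 3(+0.6) = -0.6Δo = -0.6 × 143 = -86 kJ/mol.
Tetrahedral e⁴ t₂⁵ gives -0.4Δₜ = -0.4 × (4/9) × 143 = -25 kJ/mol.
Subtracting, OSPE = -86 − (-25) = -61 kJ/mol.

-61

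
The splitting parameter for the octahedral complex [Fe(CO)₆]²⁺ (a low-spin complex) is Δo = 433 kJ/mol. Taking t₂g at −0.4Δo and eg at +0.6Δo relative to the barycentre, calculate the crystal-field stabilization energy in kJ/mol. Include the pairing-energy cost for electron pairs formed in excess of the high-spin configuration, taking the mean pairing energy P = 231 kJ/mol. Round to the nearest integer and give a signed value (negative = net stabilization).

-577

CO is neutral, so the +2 overall charge sits on Fe: oxidation state +2.
Group 8 minus oxidation state +2 gives a d⁶ configuration for Fe²⁺.
Electron filling gives t₂g⁶ eg⁰.
CFSE(orbital) = 6×(-0.4Δo) + 0×(0.6Δo) = -2.4Δo; with Δo = 433 kJ/mol that is -1039 kJ/mol.
Pairing penalty: 3 pairs vs 1 in the high-spin reference → 2 extra × P = 462 kJ/mol.
Combining: -1039 + 462 = -577 kJ/mol.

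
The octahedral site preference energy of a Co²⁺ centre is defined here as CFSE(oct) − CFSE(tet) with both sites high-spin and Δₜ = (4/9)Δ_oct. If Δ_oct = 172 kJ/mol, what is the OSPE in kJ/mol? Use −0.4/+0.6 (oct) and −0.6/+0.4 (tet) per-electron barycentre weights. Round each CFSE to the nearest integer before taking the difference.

Co²⁺: group 9, so d-count = 9 − 2 = 7.
Octahedral high-spin t₂g⁵ eg²: CFSE = -0.8 × 172 = -138 kJ/mol.
Tetrahedral e⁴ t₂³ gives -1.2Δₜ = -1.2 × (4/9) × 172 = -92 kJ/mol.
Subtracting, OSPE = -138 − (-92) = -46 kJ/mol.

-46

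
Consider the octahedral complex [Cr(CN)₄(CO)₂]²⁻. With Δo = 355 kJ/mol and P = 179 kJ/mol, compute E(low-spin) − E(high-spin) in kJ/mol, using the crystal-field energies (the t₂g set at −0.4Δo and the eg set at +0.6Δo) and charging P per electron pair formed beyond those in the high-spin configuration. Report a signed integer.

Ligand charges: 4×(-1) from CN⁻ and 2×(+0) from CO sum to -4; with overall charge -2, Cr is +2.
Cr is in group 6, so Cr²⁺ is d⁴ (6 − 2 = 4).
High-spin d⁴ fills as t₂g³ eg¹ with CFSE 3(−0.4) + 1(+0.6) = -0.6Δo = -213 kJ/mol.
For low-spin the configuration is t₂g⁴ eg⁰: orbital energy -1.6 × 355 = -568 kJ/mol, and 1 additional pair relative to high-spin adds 179 kJ/mol, giving -389 kJ/mol.
The difference is -389 − (-213) = -176 kJ/mol, so low-spin lies lower.

-176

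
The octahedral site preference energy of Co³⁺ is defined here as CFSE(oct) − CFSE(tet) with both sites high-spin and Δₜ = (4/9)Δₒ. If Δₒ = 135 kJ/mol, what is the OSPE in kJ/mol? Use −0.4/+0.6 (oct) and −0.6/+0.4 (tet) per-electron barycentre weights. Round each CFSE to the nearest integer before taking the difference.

Co³⁺: group 9, so d-count = 9 − 3 = 6.
Octahedral high-spin t₂g⁴ eg²: CFSE = -0.4 × 135 = -54 kJ/mol.
In a tetrahedral site the filling is e³ t₂³: CFSE(tet) = -0.6Δₜ = -0.6 × (4/9)(135) = -36 kJ/mol.
OSPE = CFSE(oct) − CFSE(tet) = -54 − (-36) = -18 kJ/mol.

-18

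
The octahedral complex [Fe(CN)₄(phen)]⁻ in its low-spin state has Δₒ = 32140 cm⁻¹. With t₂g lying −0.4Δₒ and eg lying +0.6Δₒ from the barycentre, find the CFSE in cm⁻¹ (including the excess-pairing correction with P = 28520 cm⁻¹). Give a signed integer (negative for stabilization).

Ligand charges: 4×(-1) from CN⁻ and 1×(+0) from phen sum to -4; with overall charge -1, Fe is +3.
Fe³⁺: group 8, so d-count = 8 − 3 = 5.
Electron filling gives t₂g⁵ eg⁰.
Orbital CFSE = 5(-0.4) + 0(0.6) = -2.0Δₒ = -2.0 × 32140 = -64280 cm⁻¹.
High-spin d⁵ would be t₂g³ eg² with 0 pairs; low-spin has 2, so 2 excess pairs cost +2P = +57040 cm⁻¹.
Combining: -64280 + 57040 = -7240 cm⁻¹.

-7240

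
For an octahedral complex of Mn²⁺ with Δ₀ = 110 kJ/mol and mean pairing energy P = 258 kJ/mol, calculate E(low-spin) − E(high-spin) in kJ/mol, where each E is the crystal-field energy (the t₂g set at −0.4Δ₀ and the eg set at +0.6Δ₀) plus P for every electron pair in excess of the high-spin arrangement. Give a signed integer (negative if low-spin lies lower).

296

Mn²⁺: group 7, so d-count = 7 − 2 = 5.
High-spin: t₂g³ eg², CFSE = 0.0Δ₀ = 0 kJ/mol.
Low-spin t₂g⁵ eg⁰ gives -2.0Δ₀ = -220 kJ/mol, but forming 2 extra pairs costs 2P = 516 kJ/mol, so E(LS) = -220 + 516 = 296 kJ/mol.
E(LS) − E(HS) = 296 − (0) = 296 kJ/mol.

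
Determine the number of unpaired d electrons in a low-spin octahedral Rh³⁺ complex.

Rh sits in group 9; removing 3 electrons leaves Rh³⁺ with 9 − 3 = 6 d electrons.
Configuration: t₂g⁶ eg⁰, giving 0 unpaired electrons.

0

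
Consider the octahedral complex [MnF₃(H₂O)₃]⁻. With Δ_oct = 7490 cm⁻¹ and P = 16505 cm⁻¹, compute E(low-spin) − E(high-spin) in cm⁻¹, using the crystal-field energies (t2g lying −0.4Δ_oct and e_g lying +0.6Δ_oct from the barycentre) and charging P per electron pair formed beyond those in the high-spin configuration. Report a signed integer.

18030

Ligand charges: 3×(-1) from F⁻ and 3×(+0) from H₂O sum to -3; with overall charge -1, Mn is +2.
Mn²⁺: group 7, so d-count = 7 − 2 = 5.
High-spin d⁵ fills as t2g^3 e_g^2 with CFSE 3(−0.4) + 2(+0.6) = 0.0Δ_oct = 0 cm⁻¹.
Low-spin t2g^5 e_g^0 gives -2.0Δ_oct = -14980 cm⁻¹, but forming 2 extra pairs costs 2P = 33010 cm⁻¹, so E(LS) = -14980 + 33010 = 18030 cm⁻¹.
Thus E(LS) − E(HS) = 18030 cm⁻¹.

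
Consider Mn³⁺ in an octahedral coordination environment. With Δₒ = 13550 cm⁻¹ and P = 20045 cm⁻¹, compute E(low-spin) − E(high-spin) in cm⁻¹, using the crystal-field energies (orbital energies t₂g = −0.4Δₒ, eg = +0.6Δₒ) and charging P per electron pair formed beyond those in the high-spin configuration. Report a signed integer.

Mn³⁺: group 7, so d-count = 7 − 3 = 4.
High-spin d⁴ fills as t₂g³ eg¹ with CFSE 3(−0.4) + 1(+0.6) = -0.6Δₒ = -8130 cm⁻¹.
For low-spin the configuration is t₂g⁴ eg⁰: orbital energy -1.6 × 13550 = -21680 cm⁻¹, and 1 additional pair relative to high-spin adds 20045 cm⁻¹, giving -1635 cm⁻¹.
E(LS) − E(HS) = -1635 − (-8130) = 6495 cm⁻¹.

6495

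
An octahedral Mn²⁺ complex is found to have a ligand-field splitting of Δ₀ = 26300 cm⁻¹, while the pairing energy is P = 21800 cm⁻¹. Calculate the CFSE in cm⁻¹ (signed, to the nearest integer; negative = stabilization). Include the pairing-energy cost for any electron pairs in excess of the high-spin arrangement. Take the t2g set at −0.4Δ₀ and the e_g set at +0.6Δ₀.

Mn is in group 7, so Mn²⁺ is d⁵ (7 − 2 = 5).
Δ₀ > P, so pairing is preferred: the ground state is low-spin.
Configuration: t2g^5 e_g^0.
Orbital CFSE = -2.0Δ₀ = -2.0 × 26300 = -52600 cm⁻¹.
Excess pairs vs high-spin: 2 − 0 = 2; pairing cost = +43600 cm⁻¹.
Net CFSE = -52600 + 43600 = -9000 cm⁻¹.

-9000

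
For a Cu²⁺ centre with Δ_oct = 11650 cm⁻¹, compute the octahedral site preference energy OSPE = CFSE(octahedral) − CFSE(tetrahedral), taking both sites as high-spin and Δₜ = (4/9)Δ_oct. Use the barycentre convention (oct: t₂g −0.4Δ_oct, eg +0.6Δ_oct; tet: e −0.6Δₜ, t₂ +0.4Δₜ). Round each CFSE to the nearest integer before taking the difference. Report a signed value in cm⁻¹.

Cu²⁺: group 11, so d-count = 11 − 2 = 9.
In an octahedral site d⁹ (HS) is t2g^6 e_g^3, giving CFSE(oct) = -0.6Δ_oct = -6990 cm⁻¹.
Tetrahedral: e^4 t2^5, CFSE = 4(−0.6) + 5(+0.4) = -0.4Δₜ = -0.4 × (4/9) × 11650 = -2071 cm⁻¹.
OSPE = -6990 − (-2071) = -4919 cm⁻¹.

-4919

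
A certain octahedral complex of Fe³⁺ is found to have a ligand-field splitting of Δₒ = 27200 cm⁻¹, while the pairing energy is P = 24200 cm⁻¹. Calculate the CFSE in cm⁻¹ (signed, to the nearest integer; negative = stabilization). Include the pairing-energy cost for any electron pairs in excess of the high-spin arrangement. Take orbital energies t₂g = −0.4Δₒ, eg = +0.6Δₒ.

-6000

Fe is in group 8, so Fe³⁺ is d⁵ (8 − 3 = 5).
Δₒ > P, so pairing is preferred: the ground state is low-spin.
Filling d⁵ accordingly: t₂g⁵ eg⁰.
Orbital CFSE = -2.0Δₒ = -2.0 × 27200 = -54400 cm⁻¹.
Excess pairs vs high-spin: 2 − 0 = 2; pairing cost = +48400 cm⁻¹.
Net CFSE = -54400 + 48400 = -6000 cm⁻¹.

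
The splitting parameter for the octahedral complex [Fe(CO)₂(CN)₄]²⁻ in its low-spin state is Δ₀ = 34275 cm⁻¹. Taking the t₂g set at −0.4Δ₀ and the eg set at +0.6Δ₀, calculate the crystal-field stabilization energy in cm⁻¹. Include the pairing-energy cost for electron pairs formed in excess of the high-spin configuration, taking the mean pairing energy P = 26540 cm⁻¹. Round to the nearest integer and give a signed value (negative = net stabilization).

Ligand charges: 2×(+0) from CO and 4×(-1) from CN⁻ sum to -4; with overall charge -2, Fe is +2.
Fe sits in group 8; removing 2 electrons leaves Fe²⁺ with 8 − 2 = 6 d electrons.
Electron filling gives t₂g⁶ eg⁰.
Orbital CFSE = 6(-0.4) + 0(0.6) = -2.4Δ₀ = -2.4 × 34275 = -82260 cm⁻¹.
High-spin d⁶ would be t₂g⁴ eg² with 1 pair; low-spin has 3, so 2 excess pairs cost +2P = +53080 cm⁻¹.
Combining: -82260 + 53080 = -29180 cm⁻¹.

-29180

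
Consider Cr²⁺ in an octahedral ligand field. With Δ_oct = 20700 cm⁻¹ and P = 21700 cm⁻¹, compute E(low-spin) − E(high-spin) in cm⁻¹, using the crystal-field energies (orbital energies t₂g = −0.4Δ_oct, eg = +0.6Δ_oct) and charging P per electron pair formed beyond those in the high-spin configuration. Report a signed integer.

Cr sits in group 6; removing 2 electrons leaves Cr²⁺ with 6 − 2 = 4 d electrons.
In the high-spin limit (t₂g³ eg¹) the orbital term is -0.6Δ_oct = -12420 cm⁻¹, with no excess pairing.
Low-spin: t₂g⁴ eg⁰, orbital CFSE = -1.6Δ_oct = -33120 cm⁻¹; plus 1 excess pair × P = +21700 cm⁻¹; total -11420 cm⁻¹.
The difference is -11420 − (-12420) = 1000 cm⁻¹, so high-spin lies lower.

1000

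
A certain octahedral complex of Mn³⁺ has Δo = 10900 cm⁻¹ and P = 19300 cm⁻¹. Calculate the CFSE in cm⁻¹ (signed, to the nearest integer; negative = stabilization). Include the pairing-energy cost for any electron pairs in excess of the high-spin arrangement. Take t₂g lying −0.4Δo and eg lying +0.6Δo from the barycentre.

-6540

Mn³⁺: group 7, so d-count = 7 − 3 = 4.
Δo < P, so pairing is avoided: the ground state is high-spin.
Configuration: t₂g³ eg¹.
Orbital CFSE = -0.6Δo = -0.6 × 10900 = -6540 cm⁻¹.
High-spin has no excess pairs, so no pairing correction applies.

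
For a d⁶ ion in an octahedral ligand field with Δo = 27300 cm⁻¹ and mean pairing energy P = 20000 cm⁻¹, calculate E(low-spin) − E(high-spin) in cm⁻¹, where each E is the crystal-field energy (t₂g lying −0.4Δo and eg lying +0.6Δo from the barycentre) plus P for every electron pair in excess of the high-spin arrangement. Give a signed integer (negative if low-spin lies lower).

-14600

In the high-spin limit (t₂g⁴ eg²) the orbital term is -0.4Δo = -10920 cm⁻¹, with no excess pairing.
Low-spin: t₂g⁶ eg⁰, orbital CFSE = -2.4Δo = -65520 cm⁻¹; plus 2 excess pairs × P = +40000 cm⁻¹; total -25520 cm⁻¹.
Thus E(LS) − E(HS) = -14600 cm⁻¹.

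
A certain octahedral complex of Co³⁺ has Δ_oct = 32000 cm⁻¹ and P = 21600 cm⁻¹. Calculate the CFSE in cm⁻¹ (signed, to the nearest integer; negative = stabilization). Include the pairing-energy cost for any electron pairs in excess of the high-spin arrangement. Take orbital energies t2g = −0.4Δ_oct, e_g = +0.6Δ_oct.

Co sits in group 9; removing 3 electrons leaves Co³⁺ with 9 − 3 = 6 d electrons.
Δ_oct > P, so pairing is preferred: the ground state is low-spin.
Configuration: t2g^6 e_g^0.
Orbital CFSE = -2.4Δ_oct = -2.4 × 32000 = -76800 cm⁻¹.
Excess pairs vs high-spin: 3 − 1 = 2; pairing cost = +43200 cm⁻¹.
Net CFSE = -76800 + 43200 = -33600 cm⁻¹.

-33600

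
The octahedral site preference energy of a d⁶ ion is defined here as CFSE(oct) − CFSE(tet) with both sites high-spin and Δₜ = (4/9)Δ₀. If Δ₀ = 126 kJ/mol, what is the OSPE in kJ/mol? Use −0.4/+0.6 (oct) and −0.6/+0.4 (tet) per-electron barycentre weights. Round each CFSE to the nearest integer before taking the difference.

-16

Octahedral high-spin t₂g⁴ eg²: CFSE = -0.4 × 126 = -50 kJ/mol.
Tetrahedral e³ t₂³ gives -0.6Δₜ = -0.6 × (4/9) × 126 = -34 kJ/mol.
Subtracting, OSPE = -50 − (-34) = -16 kJ/mol.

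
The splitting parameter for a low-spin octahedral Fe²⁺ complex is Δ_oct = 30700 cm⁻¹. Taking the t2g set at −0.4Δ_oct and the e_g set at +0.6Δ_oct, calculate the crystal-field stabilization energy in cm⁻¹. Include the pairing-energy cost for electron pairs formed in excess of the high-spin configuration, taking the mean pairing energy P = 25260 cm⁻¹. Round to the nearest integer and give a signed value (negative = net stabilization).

-23160

Group 8 minus oxidation state +2 gives a d⁶ configuration for Fe²⁺.
The d⁶ electrons fill as t2g^6 e_g^0.
Orbital CFSE = 6(-0.4) + 0(0.6) = -2.4Δ_oct = -2.4 × 30700 = -73680 cm⁻¹.
Pairing penalty: 3 pairs vs 1 in the high-spin reference → 2 extra × P = 50520 cm⁻¹.
Net CFSE = -73680 + 50520 = -23160 cm⁻¹.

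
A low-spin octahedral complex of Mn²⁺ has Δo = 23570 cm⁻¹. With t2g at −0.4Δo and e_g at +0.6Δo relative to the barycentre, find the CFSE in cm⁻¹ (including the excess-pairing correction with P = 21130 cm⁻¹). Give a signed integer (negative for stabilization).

-4880

Mn sits in group 7; removing 2 electrons leaves Mn²⁺ with 7 − 2 = 5 d electrons.
The d⁵ electrons fill as t2g^5 e_g^0.
The orbital stabilization is -2.0Δo = -2.0 × 23570 = -47140 cm⁻¹.
High-spin d⁵ would be t2g^3 e_g^2 with 0 pairs; low-spin has 2, so 2 excess pairs cost +2P = +42260 cm⁻¹.
Combining: -47140 + 42260 = -4880 cm⁻¹.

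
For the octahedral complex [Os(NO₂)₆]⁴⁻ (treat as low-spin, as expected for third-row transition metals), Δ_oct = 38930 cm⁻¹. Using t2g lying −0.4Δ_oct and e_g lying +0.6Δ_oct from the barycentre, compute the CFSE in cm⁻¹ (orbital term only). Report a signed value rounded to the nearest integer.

Each NO₂⁻ contributes -1; 6 × (-1) = -6. With overall charge -4, Os is in the +2 oxidation state.
Os²⁺: group 8, so d-count = 8 − 2 = 6.
The d⁶ electrons fill as t2g^6 e_g^0.
The orbital stabilization is -2.4Δ_oct = -2.4 × 38930 = -93432 cm⁻¹.

-93432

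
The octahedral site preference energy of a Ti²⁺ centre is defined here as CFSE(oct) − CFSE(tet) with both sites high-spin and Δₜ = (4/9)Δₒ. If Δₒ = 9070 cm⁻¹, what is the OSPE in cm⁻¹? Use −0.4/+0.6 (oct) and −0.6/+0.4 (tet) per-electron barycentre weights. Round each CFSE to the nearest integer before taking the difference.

-2419

Ti is in group 4, so Ti²⁺ is d² (4 − 2 = 2).
Octahedral (high-spin): t₂g² eg⁰, CFSE = 2(−0.4) + 0(+0.6) = -0.8Δₒ = -0.8 × 9070 = -7256 cm⁻¹.
Tetrahedral e² t₂⁰ gives -1.2Δₜ = -1.2 × (4/9) × 9070 = -4837 cm⁻¹.
Subtracting, OSPE = -7256 − (-4837) = -2419 cm⁻¹.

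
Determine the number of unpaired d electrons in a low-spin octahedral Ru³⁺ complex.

Ru³⁺: group 8, so d-count = 8 − 3 = 5.
Configuration: t2g^5 e_g^0, giving 1 unpaired electron.

1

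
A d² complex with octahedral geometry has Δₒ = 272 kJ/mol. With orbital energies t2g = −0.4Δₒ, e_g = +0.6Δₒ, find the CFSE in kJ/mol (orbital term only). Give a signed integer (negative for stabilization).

For octahedral d² the high- and low-spin configurations coincide.
Electron filling gives t2g^2 e_g^0.
Orbital CFSE = 2(-0.4) + 0(0.6) = -0.8Δₒ = -0.8 × 272 = -218 kJ/mol.

-218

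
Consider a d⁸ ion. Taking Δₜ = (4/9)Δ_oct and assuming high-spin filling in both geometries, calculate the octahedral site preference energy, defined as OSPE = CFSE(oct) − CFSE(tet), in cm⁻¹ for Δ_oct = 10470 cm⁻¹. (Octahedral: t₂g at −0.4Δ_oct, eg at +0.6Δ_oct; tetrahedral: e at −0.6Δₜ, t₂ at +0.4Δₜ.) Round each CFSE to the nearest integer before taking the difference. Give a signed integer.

In an octahedral site d⁸ (HS) is t₂g⁶ eg², giving CFSE(oct) = -1.2Δ_oct = -12564 cm⁻¹.
In a tetrahedral site the filling is e⁴ t₂⁴: CFSE(tet) = -0.8Δₜ = -0.8 × (4/9)(10470) = -3723 cm⁻¹.
OSPE = CFSE(oct) − CFSE(tet) = -12564 − (-3723) = -8841 cm⁻¹.

-8841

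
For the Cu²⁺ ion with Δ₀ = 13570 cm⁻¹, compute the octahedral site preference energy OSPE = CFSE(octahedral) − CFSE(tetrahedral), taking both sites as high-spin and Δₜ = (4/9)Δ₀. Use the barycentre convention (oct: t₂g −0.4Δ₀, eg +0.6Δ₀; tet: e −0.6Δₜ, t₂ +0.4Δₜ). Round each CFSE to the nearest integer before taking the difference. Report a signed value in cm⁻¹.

Group 11 minus oxidation state +2 gives a d⁹ configuration for Cu²⁺.
Octahedral (high-spin): t₂g⁶ eg³, CFSE = 6(−0.4) + 3(+0.6) = -0.6Δ₀ = -0.6 × 13570 = -8142 cm⁻¹.
Tetrahedral e⁴ t₂⁵ gives -0.4Δₜ = -0.4 × (4/9) × 13570 = -2412 cm⁻¹.
Subtracting, OSPE = -8142 − (-2412) = -5730 cm⁻¹.

-5730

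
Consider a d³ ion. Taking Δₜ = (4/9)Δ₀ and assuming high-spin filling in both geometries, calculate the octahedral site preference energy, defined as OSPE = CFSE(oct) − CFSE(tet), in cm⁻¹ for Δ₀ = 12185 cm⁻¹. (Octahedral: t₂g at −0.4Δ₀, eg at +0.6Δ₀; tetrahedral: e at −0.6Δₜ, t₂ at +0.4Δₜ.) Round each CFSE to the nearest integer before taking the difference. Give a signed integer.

Octahedral (high-spin): t2g^3 e_g^0, CFSE = 3(−0.4) + 0(+0.6) = -1.2Δ₀ = -1.2 × 12185 = -14622 cm⁻¹.
In a tetrahedral site the filling is e^2 t2^1: CFSE(tet) = -0.8Δₜ = -0.8 × (4/9)(12185) = -4332 cm⁻¹.
OSPE = -14622 − (-4332) = -10290 cm⁻¹.

-10290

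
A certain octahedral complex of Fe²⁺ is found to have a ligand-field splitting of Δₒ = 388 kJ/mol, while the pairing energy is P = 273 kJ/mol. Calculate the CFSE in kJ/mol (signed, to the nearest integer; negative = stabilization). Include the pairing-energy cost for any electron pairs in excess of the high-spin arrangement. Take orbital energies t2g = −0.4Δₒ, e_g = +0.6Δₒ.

-385

Fe²⁺: group 8, so d-count = 8 − 2 = 6.
Δₒ > P, so pairing is preferred: the ground state is low-spin.
Filling d⁶ accordingly: t2g^6 e_g^0.
Orbital CFSE = -2.4Δₒ = -2.4 × 388 = -931 kJ/mol.
Excess pairs vs high-spin: 3 − 1 = 2; pairing cost = +546 kJ/mol.
Net CFSE = -931 + 546 = -385 kJ/mol.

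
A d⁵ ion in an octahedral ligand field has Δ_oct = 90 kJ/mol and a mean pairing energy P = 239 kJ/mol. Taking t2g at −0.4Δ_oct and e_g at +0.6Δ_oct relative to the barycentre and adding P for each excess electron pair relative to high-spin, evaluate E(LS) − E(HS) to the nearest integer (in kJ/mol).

In the high-spin limit (t2g^3 e_g^2) the orbital term is 0.0Δ_oct = 0 kJ/mol, with no excess pairing.
Low-spin t2g^5 e_g^0 gives -2.0Δ_oct = -180 kJ/mol, but forming 2 extra pairs costs 2P = 478 kJ/mol, so E(LS) = -180 + 478 = 298 kJ/mol.
The difference is 298 − (0) = 298 kJ/mol, so high-spin lies lower.

298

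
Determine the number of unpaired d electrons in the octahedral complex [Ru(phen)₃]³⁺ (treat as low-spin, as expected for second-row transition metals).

phen is neutral, so the +3 overall charge sits on Ru: oxidation state +3.
Ru sits in group 8; removing 3 electrons leaves Ru³⁺ with 8 − 3 = 5 d electrons.
Configuration: t2g^5 e_g^0, giving 1 unpaired electron.

1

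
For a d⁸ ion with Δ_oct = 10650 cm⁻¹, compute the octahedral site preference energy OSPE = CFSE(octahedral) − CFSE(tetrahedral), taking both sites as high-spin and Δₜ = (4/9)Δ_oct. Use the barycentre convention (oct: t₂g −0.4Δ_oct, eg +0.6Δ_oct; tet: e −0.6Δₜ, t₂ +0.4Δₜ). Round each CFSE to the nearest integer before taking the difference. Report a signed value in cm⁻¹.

In an octahedral site d⁸ (HS) is t₂g⁶ eg², giving CFSE(oct) = -1.2Δ_oct = -12780 cm⁻¹.
Tetrahedral e⁴ t₂⁴ gives -0.8Δₜ = -0.8 × (4/9) × 10650 = -3787 cm⁻¹.
Subtracting, OSPE = -12780 − (-3787) = -8993 cm⁻¹.

-8993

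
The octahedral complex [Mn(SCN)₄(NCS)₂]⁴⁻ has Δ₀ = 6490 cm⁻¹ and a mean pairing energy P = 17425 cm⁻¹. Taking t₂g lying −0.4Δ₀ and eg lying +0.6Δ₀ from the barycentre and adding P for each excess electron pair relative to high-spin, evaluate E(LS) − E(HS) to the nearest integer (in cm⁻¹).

Ligand charges: 4×(-1) from SCN⁻ and 2×(-1) from NCS⁻ sum to -6; with overall charge -4, Mn is +2.
Mn is in group 7, so Mn²⁺ is d⁵ (7 − 2 = 5).
High-spin d⁵ fills as t₂g³ eg² with CFSE 3(−0.4) + 2(+0.6) = 0.0Δ₀ = 0 cm⁻¹.
For low-spin the configuration is t₂g⁵ eg⁰: orbital energy -2.0 × 6490 = -12980 cm⁻¹, and 2 additional pairs relative to high-spin add 34850 cm⁻¹, giving 21870 cm⁻¹.
Thus E(LS) − E(HS) = 21870 cm⁻¹.

21870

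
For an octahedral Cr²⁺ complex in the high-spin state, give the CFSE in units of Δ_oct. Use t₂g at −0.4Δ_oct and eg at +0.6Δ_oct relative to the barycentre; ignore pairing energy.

Group 6 minus oxidation state +2 gives a d⁴ configuration for Cr²⁺.
Configuration: t₂g³ eg¹.
CFSE = 3(-0.4Δ_oct) + 1(0.6Δ_oct) = -1.2Δ_oct + 0.6Δ_oct = -0.6Δ_oct.

-0.6 Δ_oct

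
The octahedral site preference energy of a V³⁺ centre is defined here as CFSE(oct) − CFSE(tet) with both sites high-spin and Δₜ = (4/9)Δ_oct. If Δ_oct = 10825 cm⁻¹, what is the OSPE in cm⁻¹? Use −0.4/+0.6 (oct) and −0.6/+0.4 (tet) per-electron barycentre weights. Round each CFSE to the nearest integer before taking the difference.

-2887

V³⁺: group 5, so d-count = 5 − 3 = 2.
Octahedral high-spin t₂g² eg⁰: CFSE = -0.8 × 10825 = -8660 cm⁻¹.
Tetrahedral: e² t₂⁰, CFSE = 2(−0.6) + 0(+0.4) = -1.2Δₜ = -1.2 × (4/9) × 10825 = -5773 cm⁻¹.
OSPE = -8660 − (-5773) = -2887 cm⁻¹.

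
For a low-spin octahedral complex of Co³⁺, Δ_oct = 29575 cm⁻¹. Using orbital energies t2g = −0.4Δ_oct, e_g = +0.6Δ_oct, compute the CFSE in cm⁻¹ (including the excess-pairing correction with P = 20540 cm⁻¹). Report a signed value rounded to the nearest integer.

-29900

Co is in group 9, so Co³⁺ is d⁶ (9 − 3 = 6).
The d⁶ electrons fill as t2g^6 e_g^0.
The orbital stabilization is -2.4Δ_oct = -2.4 × 29575 = -70980 cm⁻¹.
High-spin d⁶ would be t2g^4 e_g^2 with 1 pair; low-spin has 3, so 2 excess pairs cost +2P = +41080 cm⁻¹.
Net CFSE = -70980 + 41080 = -29900 cm⁻¹.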